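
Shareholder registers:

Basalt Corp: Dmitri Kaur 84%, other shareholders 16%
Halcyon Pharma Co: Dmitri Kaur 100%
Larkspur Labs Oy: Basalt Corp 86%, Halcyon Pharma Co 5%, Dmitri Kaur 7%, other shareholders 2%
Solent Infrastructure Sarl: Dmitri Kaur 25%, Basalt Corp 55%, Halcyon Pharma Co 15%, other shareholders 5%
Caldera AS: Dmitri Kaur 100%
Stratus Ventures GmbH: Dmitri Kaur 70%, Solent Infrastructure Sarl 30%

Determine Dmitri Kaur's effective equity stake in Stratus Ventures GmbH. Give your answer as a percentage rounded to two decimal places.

Dmitri reaches Stratus along 4 paths.
Direct stake: 70% = 70%.
Via Solent: 25% × 30% = 7.5%.
Via Basalt → Solent: 84% × 55% × 30% = 13.86%.
Via Halcyon → Solent: 100% × 15% × 30% = 4.5%.
Total: 70% + 7.5% + 13.86% + 4.5% = 95.86%.

95.86%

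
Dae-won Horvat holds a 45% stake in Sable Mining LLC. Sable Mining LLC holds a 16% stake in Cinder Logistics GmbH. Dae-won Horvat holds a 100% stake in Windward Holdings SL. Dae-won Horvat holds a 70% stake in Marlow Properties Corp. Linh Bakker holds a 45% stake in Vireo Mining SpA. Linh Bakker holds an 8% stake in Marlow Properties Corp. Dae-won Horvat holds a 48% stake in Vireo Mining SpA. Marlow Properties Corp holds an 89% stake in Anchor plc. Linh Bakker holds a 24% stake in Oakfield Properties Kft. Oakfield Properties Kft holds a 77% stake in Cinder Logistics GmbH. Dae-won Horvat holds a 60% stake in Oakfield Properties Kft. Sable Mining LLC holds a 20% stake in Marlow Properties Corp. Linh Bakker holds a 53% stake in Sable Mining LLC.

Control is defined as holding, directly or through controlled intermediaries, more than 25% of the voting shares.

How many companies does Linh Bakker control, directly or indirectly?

4

Linh holds 45% of Vireo, so Linh controls Vireo.
Linh holds 53% of Sable, so Linh controls Sable.
Linh and Sable together hold 8% + 20% = 28% of Marlow, so Linh controls Marlow.
Marlow holds 89% of Anchor, so Linh controls Anchor.
No other company's threshold is met.
Linh controls 4 companies.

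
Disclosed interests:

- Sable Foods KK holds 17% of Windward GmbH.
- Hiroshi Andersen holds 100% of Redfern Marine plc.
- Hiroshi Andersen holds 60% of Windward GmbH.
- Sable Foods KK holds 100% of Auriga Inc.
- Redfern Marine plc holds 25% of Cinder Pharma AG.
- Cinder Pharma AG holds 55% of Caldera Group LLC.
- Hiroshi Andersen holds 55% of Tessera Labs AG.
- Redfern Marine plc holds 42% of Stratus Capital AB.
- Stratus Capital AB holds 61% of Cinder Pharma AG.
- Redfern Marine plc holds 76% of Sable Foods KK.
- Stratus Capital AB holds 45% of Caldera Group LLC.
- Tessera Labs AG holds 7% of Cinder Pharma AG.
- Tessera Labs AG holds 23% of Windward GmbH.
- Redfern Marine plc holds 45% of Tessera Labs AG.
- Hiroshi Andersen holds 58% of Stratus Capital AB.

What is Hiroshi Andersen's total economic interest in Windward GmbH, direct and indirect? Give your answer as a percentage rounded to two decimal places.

Hiroshi reaches Windward along 4 paths.
Direct stake: 60% = 60%.
Via Redfern → Tessera: 100% × 45% × 23% = 10.35%.
Via Tessera: 55% × 23% = 12.65%.
Via Redfern → Sable: 100% × 76% × 17% = 12.92%.
Total: 60% + 10.35% + 12.65% + 12.92% = 95.92%.

95.92%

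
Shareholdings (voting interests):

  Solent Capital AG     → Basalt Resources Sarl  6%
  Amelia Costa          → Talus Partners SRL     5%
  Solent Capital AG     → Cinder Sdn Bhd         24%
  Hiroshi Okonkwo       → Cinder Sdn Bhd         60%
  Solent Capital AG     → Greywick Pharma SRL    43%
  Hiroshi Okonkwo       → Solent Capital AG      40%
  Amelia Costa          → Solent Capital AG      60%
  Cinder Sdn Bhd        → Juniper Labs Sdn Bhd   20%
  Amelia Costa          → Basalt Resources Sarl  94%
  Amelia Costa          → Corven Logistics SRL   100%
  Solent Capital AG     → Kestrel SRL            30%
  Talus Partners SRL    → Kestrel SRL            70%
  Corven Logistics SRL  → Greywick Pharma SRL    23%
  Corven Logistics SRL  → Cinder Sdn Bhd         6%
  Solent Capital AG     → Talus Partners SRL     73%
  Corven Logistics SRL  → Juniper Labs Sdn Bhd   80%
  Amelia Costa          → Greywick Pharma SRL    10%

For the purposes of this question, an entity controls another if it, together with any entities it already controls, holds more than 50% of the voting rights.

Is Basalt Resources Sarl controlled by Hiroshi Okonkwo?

Hiroshi holds 60% of Cinder, so Hiroshi controls Cinder.
Neither Hiroshi nor any entity Hiroshi controls holds any voting interest in Basalt.
So Hiroshi does not control Basalt.

No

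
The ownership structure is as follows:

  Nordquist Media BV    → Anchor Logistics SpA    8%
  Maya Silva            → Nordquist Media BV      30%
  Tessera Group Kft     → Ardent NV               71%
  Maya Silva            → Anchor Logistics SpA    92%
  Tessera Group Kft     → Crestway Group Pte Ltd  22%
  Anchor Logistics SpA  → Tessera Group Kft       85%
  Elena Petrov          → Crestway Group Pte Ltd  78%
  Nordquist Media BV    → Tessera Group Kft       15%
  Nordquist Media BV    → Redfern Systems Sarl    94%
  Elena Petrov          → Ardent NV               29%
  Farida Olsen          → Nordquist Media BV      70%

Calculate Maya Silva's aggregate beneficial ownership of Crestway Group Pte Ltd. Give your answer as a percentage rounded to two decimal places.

Maya reaches Crestway along 3 paths.
Via Nordquist → Anchor → Tessera: 30% × 8% × 85% × 22% = 0.4488%.
Via Anchor → Tessera: 92% × 85% × 22% = 17.204%.
Via Nordquist → Tessera: 30% × 15% × 22% = 0.99%.
Total: 0.4488% + 17.204% + 0.99% = 18.6428%.
Rounded: 18.64%.

18.64%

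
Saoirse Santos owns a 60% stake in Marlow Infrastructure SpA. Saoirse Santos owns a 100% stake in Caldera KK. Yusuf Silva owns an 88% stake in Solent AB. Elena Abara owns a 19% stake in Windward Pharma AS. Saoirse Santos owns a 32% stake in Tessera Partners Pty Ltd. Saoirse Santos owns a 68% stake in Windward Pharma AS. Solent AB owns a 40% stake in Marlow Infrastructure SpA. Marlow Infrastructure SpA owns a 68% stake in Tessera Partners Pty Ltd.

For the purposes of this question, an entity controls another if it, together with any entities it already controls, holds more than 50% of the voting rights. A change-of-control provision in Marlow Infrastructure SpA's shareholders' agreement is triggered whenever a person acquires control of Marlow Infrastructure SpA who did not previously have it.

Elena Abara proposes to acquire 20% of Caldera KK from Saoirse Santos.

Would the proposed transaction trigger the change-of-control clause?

The purchase adds only to Elena's holdings (Saoirse's stake shrinks), so Elena is the only person who could newly come to control Marlow.
Elena's largest direct stake is 19% in Windward, which does not meet the threshold, so Elena controls no company.
Neither Elena nor any entity Elena controls holds any voting interest in Marlow.
So before the transaction, Elena does not control Marlow.
After the purchase, Elena holds 20% of Caldera directly, and Saoirse's stake falls to 80%.
Elena's side now holds 20% of Caldera, not > 50%, so Elena still does not control Caldera.
After the transaction, neither Elena nor any entity Elena controls holds a voting interest in Marlow, so Elena still does not control it.
No new person acquires control, so the clause is not triggered.

No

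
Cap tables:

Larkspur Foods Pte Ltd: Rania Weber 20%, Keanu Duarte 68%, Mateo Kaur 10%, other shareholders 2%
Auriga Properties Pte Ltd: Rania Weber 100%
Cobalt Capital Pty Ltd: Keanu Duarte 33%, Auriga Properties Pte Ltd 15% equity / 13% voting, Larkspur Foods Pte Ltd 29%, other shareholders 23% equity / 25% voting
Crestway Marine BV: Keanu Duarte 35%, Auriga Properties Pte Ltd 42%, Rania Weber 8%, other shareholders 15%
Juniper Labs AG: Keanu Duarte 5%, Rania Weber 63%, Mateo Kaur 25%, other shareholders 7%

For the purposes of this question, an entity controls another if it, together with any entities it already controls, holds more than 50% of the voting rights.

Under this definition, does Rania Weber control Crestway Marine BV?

No

Rania holds 100% of Auriga, so Rania controls Auriga.
Rania holds 63% of Juniper, so Rania controls Juniper.
In Crestway, Rania's side holds only 42% + 8% = 50%, not > 50%.
So Rania does not control Crestway.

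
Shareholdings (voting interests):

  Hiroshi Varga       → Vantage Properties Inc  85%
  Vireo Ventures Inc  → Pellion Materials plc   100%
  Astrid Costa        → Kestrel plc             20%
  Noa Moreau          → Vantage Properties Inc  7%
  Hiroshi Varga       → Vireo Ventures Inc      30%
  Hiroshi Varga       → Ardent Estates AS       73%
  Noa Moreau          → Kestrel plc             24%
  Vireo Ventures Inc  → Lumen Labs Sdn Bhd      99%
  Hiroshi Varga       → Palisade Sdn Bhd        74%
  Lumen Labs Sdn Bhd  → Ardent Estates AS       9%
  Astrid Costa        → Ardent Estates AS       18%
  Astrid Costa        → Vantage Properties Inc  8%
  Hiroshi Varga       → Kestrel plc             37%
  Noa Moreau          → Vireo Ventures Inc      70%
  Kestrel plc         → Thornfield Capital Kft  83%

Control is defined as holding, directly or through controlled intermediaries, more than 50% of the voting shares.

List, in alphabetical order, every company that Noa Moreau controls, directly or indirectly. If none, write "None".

Noa holds 70% of Vireo, so Noa controls Vireo.
Vireo holds 99% of Lumen, so Noa controls Lumen.
Vireo holds 100% of Pellion, so Noa controls Pellion.
No other company's threshold is met.

Lumen Labs Sdn Bhd, Pellion Materials plc, Vireo Ventures Inc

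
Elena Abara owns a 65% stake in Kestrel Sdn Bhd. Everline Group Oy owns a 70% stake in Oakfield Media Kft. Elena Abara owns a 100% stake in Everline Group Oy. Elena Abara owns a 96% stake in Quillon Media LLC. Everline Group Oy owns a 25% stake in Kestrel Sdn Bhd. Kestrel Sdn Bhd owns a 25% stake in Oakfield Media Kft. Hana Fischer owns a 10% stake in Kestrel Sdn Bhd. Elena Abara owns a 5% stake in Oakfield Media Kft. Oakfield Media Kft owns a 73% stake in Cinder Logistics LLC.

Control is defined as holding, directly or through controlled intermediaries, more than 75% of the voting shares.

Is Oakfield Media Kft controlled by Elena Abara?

Elena holds 100% of Everline, so Elena controls Everline.
Elena and Everline together hold 65% + 25% = 90% of Kestrel, so Elena controls Kestrel.
Elena and Everline and Kestrel together hold 5% + 70% + 25% = 100% of Oakfield, so Elena controls Oakfield.

Yes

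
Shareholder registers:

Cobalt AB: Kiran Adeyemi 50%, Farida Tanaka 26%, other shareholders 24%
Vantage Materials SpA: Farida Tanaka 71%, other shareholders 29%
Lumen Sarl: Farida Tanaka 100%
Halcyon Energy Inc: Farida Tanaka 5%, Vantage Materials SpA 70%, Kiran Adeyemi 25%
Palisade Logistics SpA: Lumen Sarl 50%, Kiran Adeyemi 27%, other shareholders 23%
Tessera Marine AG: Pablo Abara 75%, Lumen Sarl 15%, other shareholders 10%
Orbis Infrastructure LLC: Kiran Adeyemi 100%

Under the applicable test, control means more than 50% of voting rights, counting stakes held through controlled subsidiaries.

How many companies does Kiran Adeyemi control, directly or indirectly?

1

Kiran holds 100% of Orbis, so Kiran controls Orbis.
No other company's threshold is met.
Kiran controls 1 company.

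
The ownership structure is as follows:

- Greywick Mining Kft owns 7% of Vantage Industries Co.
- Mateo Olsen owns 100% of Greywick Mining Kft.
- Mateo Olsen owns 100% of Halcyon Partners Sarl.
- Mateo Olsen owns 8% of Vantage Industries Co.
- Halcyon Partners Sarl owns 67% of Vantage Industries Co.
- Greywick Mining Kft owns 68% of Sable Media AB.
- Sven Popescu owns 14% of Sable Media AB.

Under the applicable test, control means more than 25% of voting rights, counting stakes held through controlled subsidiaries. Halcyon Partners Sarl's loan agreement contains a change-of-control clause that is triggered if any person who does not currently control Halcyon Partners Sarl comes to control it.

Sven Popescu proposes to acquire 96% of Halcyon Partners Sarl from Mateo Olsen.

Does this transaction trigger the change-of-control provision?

The purchase adds only to Sven's holdings (Mateo's stake shrinks), so Sven is the only person who could newly come to control Halcyon.
Sven's largest direct stake is 14% in Sable, which does not meet the threshold, so Sven controls no company.
Neither Sven nor any entity Sven controls holds any voting interest in Halcyon.
So before the transaction, Sven does not control Halcyon.
After the purchase, Sven holds 96% of Halcyon directly, and Mateo's stake falls to 4%.
Sven holds 96% of Halcyon, so Sven controls Halcyon.
Sven did not control Halcyon before and does after, so the clause is triggered.

Yes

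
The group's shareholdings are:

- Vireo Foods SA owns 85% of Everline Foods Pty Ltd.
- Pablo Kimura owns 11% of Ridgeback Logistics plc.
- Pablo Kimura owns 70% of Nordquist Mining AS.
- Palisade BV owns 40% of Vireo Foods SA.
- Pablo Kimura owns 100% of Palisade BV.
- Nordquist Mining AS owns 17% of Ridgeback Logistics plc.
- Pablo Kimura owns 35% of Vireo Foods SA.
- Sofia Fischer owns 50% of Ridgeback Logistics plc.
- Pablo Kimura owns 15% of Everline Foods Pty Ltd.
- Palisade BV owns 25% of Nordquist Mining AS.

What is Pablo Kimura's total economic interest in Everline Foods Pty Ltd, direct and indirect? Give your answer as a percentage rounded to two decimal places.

78.75%

Pablo reaches Everline along 3 paths.
Direct stake: 15% = 15%.
Via Palisade → Vireo: 100% × 40% × 85% = 34%.
Via Vireo: 35% × 85% = 29.75%.
Total: 15% + 34% + 29.75% = 78.75%.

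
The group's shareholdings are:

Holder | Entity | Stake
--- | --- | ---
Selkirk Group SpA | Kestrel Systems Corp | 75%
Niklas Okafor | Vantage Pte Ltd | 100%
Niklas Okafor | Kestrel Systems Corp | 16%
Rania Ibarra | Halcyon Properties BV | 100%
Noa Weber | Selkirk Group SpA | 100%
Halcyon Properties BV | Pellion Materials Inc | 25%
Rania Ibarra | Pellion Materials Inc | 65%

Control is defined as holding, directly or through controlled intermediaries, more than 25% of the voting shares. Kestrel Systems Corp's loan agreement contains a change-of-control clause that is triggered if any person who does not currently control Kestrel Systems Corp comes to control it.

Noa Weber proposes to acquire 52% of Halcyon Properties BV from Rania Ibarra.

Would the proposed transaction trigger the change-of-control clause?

The purchase adds only to Noa's holdings (Rania's stake shrinks), so Noa is the only person who could newly come to control Kestrel.
Noa holds 100% of Selkirk, so Noa controls Selkirk.
Selkirk holds 75% of Kestrel, so Noa controls Kestrel.
So Noa already controls Kestrel before the transaction.
After the purchase, Noa holds 52% of Halcyon directly, and Rania's stake falls to 48%.
Noa controlled Kestrel already, so this is not a new person acquiring control; every other person's position is unchanged or reduced.
No new person acquires control, so the clause is not triggered.

No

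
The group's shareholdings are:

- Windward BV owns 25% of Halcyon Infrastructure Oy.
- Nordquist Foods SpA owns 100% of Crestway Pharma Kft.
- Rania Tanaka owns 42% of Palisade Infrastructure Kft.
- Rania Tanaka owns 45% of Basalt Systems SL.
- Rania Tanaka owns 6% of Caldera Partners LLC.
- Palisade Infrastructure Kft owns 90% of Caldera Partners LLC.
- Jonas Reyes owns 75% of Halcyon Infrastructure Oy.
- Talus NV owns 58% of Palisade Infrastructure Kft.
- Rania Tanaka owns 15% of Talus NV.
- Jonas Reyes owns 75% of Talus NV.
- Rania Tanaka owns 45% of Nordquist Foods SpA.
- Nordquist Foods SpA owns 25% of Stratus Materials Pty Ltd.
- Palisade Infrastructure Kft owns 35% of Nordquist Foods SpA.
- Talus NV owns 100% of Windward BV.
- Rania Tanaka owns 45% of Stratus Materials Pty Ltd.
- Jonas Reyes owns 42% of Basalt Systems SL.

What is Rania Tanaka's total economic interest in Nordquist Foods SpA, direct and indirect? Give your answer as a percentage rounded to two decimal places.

Rania reaches Nordquist along 3 paths.
Direct stake: 45% = 45%.
Via Talus → Palisade: 15% × 58% × 35% = 3.045%.
Via Palisade: 42% × 35% = 14.7%.
Total: 45% + 3.045% + 14.7% = 62.745%.
Rounded: 62.75%.

62.75%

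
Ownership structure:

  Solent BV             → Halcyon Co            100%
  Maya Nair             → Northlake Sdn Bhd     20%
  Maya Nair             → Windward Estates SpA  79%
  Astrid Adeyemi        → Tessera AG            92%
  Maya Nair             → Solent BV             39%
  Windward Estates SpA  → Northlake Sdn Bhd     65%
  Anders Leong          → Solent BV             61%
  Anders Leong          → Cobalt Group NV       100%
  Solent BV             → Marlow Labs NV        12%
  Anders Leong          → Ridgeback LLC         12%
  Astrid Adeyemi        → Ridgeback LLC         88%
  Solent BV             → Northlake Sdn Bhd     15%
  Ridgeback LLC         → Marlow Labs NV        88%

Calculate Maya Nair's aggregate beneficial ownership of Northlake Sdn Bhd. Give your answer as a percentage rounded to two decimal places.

77.20%

Maya reaches Northlake along 3 paths.
Direct stake: 20% = 20%.
Via Windward: 79% × 65% = 51.35%.
Via Solent: 39% × 15% = 5.85%.
Total: 20% + 51.35% + 5.85% = 77.2%.
Rounded: 77.20%.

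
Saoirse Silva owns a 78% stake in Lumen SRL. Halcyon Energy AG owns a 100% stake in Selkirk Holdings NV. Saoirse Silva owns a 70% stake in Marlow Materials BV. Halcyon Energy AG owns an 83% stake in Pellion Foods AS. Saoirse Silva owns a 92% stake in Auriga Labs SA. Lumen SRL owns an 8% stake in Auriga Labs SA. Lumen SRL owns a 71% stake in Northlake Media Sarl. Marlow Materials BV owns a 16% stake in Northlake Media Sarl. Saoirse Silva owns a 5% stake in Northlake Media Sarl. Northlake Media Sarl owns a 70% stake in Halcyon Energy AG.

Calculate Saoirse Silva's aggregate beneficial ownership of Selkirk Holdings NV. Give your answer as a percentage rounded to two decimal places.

Saoirse reaches Selkirk along 3 paths.
Via Marlow → Northlake → Halcyon: 70% × 16% × 70% × 100% = 7.84%.
Via Lumen → Northlake → Halcyon: 78% × 71% × 70% × 100% = 38.766%.
Via Northlake → Halcyon: 5% × 70% × 100% = 3.5%.
Total: 7.84% + 38.766% + 3.5% = 50.106%.
Rounded: 50.11%.

50.11%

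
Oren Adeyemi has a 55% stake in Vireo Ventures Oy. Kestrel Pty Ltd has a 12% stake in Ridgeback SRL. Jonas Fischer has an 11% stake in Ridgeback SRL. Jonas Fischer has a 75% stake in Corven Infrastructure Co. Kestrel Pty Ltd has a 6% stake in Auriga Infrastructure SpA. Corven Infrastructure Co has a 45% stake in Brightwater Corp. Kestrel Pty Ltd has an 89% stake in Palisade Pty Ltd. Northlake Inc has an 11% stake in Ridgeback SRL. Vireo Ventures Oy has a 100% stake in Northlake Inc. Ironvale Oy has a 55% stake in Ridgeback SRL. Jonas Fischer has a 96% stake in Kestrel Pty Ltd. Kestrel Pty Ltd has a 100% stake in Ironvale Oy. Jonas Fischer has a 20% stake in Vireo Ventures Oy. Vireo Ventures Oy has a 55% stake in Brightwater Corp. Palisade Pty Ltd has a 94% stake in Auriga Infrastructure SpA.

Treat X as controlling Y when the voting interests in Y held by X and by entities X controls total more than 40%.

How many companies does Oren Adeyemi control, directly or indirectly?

3

Oren holds 55% of Vireo, so Oren controls Vireo.
Vireo holds 100% of Northlake, so Oren controls Northlake.
Vireo holds 55% of Brightwater, so Oren controls Brightwater.
No other company's threshold is met.
Oren controls 3 companies.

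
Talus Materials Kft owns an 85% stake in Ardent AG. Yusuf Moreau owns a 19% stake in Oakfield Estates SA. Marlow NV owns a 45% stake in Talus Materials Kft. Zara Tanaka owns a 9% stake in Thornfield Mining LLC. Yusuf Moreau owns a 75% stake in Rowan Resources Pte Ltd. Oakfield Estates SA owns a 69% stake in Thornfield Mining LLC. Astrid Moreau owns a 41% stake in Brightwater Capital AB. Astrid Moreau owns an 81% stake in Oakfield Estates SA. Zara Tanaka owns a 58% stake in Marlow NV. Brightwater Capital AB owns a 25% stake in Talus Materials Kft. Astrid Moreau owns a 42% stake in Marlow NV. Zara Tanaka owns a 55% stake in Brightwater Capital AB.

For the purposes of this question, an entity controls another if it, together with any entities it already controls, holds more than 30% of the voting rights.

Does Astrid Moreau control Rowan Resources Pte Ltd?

Astrid holds 42% of Marlow, so Astrid controls Marlow.
Astrid holds 41% of Brightwater, so Astrid controls Brightwater.
Marlow and Brightwater together hold 45% + 25% = 70% of Talus, so Astrid controls Talus.
Astrid holds 81% of Oakfield, so Astrid controls Oakfield.
Oakfield holds 69% of Thornfield, so Astrid controls Thornfield.
Talus holds 85% of Ardent, so Astrid controls Ardent.
Neither Astrid nor any entity Astrid controls holds any voting interest in Rowan.
So Astrid does not control Rowan.

No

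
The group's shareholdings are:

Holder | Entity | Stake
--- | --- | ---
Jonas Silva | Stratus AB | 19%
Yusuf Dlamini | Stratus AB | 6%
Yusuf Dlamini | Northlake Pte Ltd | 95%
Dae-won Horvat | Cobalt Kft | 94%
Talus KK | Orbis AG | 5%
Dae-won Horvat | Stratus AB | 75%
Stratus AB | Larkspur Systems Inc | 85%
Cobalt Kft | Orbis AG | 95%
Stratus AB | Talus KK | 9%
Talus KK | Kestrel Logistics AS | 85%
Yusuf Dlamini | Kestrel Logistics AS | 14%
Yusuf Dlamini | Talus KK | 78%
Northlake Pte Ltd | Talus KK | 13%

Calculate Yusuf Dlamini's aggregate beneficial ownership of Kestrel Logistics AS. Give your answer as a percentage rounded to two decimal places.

Yusuf reaches Kestrel along 4 paths.
Via Stratus → Talus: 6% × 9% × 85% = 0.459%.
Via Northlake → Talus: 95% × 13% × 85% = 10.4975%.
Via Talus: 78% × 85% = 66.3%.
Direct stake: 14% = 14%.
Total: 0.459% + 10.4975% + 66.3% + 14% = 91.2565%.
Rounded: 91.26%.

91.26%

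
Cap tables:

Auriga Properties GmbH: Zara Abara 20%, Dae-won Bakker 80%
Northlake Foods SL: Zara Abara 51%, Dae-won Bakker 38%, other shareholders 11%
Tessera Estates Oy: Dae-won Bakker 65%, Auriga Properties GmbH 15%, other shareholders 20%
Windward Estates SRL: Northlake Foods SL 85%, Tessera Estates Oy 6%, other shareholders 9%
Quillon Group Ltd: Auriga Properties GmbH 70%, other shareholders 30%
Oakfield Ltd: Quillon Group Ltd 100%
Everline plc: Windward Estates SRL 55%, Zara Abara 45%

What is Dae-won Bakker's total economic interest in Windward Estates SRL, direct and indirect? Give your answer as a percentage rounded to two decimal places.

36.92%

Dae-won reaches Windward along 3 paths.
Via Northlake: 38% × 85% = 32.3%.
Via Tessera: 65% × 6% = 3.9%.
Via Auriga → Tessera: 80% × 15% × 6% = 0.72%.
Total: 32.3% + 3.9% + 0.72% = 36.92%.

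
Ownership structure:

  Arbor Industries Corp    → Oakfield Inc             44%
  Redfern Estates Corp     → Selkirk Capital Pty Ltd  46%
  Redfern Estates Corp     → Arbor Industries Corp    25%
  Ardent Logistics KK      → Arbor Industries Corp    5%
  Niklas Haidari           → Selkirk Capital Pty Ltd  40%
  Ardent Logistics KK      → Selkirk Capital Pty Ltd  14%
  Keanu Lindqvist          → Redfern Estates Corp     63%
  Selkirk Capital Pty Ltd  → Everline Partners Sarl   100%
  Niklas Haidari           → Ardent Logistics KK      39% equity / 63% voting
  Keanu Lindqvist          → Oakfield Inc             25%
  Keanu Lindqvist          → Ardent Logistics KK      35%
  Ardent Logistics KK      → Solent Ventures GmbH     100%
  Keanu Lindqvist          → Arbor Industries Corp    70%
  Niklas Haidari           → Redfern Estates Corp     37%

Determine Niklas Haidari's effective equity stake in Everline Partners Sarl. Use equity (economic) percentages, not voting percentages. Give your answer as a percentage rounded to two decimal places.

62.48%

Niklas reaches Everline along 3 paths.
Via Selkirk: 40% × 100% = 40%.
Via Redfern → Selkirk: 37% × 46% × 100% = 17.02%.
Via Ardent → Selkirk: 39% × 14% × 100% = 5.46%.
Total: 40% + 17.02% + 5.46% = 62.48%.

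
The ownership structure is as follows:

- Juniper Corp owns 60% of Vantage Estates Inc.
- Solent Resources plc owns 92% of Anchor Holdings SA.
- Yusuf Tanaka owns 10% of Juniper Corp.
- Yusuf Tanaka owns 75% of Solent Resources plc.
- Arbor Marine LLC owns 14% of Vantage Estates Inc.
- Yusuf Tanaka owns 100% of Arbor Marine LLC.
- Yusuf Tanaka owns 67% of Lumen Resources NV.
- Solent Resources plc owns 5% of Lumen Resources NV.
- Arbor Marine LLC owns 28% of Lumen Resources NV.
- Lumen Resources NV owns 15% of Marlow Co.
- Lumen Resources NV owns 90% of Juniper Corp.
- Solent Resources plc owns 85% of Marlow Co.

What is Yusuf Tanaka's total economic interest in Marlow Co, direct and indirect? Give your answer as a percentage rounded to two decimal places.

78.56%

Yusuf reaches Marlow along 4 paths.
Via Lumen: 67% × 15% = 10.05%.
Via Arbor → Lumen: 100% × 28% × 15% = 4.2%.
Via Solent → Lumen: 75% × 5% × 15% = 0.5625%.
Via Solent: 75% × 85% = 63.75%.
Total: 10.05% + 4.2% + 0.5625% + 63.75% = 78.5625%.
Rounded: 78.56%.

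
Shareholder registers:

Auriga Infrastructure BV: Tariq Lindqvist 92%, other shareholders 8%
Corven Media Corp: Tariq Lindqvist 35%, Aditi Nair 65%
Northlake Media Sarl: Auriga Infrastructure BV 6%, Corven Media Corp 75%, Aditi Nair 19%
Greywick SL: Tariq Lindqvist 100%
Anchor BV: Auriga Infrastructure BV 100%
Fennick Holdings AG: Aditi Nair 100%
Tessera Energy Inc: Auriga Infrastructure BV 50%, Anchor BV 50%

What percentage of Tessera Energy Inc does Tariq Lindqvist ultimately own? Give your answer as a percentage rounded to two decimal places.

92.00%

Tariq reaches Tessera along 2 paths.
Via Auriga: 92% × 50% = 46%.
Via Auriga → Anchor: 92% × 100% × 50% = 46%.
Total: 46% + 46% = 92%.
Rounded: 92.00%.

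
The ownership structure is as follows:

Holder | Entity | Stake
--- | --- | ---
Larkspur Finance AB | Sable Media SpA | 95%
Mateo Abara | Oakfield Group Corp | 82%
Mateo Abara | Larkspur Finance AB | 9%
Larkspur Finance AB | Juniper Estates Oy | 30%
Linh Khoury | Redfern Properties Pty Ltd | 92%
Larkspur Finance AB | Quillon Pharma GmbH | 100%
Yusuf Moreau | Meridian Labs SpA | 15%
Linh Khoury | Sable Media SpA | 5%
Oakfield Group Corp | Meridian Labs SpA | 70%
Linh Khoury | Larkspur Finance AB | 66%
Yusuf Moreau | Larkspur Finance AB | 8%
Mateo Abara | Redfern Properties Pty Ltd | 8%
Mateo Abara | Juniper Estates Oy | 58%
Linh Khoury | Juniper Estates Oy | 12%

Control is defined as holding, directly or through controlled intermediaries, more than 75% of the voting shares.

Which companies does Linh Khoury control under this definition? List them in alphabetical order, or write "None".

Linh holds 92% of Redfern, so Linh controls Redfern.
No other company's threshold is met.

Redfern Properties Pty Ltd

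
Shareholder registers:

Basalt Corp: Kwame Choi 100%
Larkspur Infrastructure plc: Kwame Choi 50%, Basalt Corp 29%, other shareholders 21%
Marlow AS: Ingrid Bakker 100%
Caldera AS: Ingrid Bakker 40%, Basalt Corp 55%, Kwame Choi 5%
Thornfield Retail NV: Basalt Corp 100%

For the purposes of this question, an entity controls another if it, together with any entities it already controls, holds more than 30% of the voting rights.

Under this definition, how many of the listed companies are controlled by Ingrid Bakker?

2

Ingrid holds 100% of Marlow, so Ingrid controls Marlow.
Ingrid holds 40% of Caldera, so Ingrid controls Caldera.
No other company's threshold is met.
Ingrid controls 2 companies.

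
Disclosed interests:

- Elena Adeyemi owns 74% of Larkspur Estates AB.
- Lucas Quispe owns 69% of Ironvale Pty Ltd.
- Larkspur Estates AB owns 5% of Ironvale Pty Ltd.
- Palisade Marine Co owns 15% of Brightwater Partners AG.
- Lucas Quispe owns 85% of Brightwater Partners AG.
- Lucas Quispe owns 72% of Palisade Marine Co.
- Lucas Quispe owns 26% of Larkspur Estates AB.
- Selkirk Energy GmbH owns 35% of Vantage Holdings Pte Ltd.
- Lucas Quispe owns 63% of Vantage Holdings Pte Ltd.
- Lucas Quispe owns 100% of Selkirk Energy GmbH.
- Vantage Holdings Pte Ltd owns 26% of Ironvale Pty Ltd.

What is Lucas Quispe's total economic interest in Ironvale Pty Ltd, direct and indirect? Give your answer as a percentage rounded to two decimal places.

Lucas reaches Ironvale along 4 paths.
Direct stake: 69% = 69%.
Via Larkspur: 26% × 5% = 1.3%.
Via Vantage: 63% × 26% = 16.38%.
Via Selkirk → Vantage: 100% × 35% × 26% = 9.1%.
Total: 69% + 1.3% + 16.38% + 9.1% = 95.78%.

95.78%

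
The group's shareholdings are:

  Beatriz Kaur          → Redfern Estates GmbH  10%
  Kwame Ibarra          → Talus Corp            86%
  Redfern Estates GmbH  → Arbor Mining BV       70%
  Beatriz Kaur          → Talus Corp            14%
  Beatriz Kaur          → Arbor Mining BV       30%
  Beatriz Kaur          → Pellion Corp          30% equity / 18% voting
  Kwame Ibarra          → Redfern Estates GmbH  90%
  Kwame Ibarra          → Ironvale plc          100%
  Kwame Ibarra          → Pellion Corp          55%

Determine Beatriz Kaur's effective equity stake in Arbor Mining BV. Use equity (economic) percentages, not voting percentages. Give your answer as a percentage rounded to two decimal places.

37.00%

Beatriz reaches Arbor along 2 paths.
Direct stake: 30% = 30%.
Via Redfern: 10% × 70% = 7%.
Total: 30% + 7% = 37%.
Rounded: 37.00%.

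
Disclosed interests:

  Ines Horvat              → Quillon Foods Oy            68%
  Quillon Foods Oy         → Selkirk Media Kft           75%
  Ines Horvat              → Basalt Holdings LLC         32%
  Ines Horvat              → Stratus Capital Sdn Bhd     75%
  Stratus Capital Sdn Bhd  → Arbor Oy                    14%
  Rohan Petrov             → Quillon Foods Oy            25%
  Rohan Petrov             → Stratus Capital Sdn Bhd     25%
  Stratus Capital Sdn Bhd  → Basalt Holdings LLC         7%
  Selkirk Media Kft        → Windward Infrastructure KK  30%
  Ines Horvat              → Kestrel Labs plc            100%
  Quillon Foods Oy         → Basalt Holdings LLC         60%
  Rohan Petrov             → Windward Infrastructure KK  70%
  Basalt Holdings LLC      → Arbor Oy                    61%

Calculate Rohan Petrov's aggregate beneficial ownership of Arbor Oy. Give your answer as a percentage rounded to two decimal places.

Rohan reaches Arbor along 3 paths.
Via Stratus: 25% × 14% = 3.5%.
Via Quillon → Basalt: 25% × 60% × 61% = 9.15%.
Via Stratus → Basalt: 25% × 7% × 61% = 1.0675%.
Total: 3.5% + 9.15% + 1.0675% = 13.7175%.
Rounded: 13.72%.

13.72%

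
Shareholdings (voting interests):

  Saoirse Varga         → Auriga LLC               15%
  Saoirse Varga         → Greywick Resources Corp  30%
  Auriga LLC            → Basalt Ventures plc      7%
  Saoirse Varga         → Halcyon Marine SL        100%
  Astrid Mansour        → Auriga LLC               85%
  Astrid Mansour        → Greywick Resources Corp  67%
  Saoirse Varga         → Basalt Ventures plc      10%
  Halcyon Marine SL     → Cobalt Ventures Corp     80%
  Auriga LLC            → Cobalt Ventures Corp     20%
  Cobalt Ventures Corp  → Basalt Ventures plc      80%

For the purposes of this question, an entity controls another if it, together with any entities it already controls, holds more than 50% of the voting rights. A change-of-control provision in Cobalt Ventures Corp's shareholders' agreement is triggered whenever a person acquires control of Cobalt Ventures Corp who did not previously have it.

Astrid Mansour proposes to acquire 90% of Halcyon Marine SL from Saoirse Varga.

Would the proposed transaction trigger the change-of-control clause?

Yes

The purchase adds only to Astrid's holdings (Saoirse's stake shrinks), so Astrid is the only person who could newly come to control Cobalt.
Astrid holds 85% of Auriga, so Astrid controls Auriga.
Astrid holds 67% of Greywick, so Astrid controls Greywick.
In Cobalt, Astrid's side holds only 20%, not > 50%.
So before the transaction, Astrid does not control Cobalt.
After the purchase, Astrid holds 90% of Halcyon directly, and Saoirse's stake falls to 10%.
Astrid holds 90% of Halcyon, so Astrid controls Halcyon.
Auriga and Halcyon together hold 20% + 80% = 100% of Cobalt, so Astrid controls Cobalt.
Astrid did not control Cobalt before and does after, so the clause is triggered.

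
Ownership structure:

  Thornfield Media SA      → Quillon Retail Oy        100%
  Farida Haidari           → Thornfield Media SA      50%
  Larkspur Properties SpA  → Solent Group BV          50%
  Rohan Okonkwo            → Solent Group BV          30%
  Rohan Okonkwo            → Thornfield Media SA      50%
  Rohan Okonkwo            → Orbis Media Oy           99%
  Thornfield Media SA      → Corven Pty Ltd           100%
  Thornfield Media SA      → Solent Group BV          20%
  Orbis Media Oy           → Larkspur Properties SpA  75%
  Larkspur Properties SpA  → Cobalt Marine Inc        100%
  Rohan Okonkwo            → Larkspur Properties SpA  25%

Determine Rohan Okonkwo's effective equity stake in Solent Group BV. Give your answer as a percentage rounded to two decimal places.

89.63%

Rohan reaches Solent along 4 paths.
Direct stake: 30% = 30%.
Via Thornfield: 50% × 20% = 10%.
Via Larkspur: 25% × 50% = 12.5%.
Via Orbis → Larkspur: 99% × 75% × 50% = 37.125%.
Total: 30% + 10% + 12.5% + 37.125% = 89.625%.
Rounded: 89.63%.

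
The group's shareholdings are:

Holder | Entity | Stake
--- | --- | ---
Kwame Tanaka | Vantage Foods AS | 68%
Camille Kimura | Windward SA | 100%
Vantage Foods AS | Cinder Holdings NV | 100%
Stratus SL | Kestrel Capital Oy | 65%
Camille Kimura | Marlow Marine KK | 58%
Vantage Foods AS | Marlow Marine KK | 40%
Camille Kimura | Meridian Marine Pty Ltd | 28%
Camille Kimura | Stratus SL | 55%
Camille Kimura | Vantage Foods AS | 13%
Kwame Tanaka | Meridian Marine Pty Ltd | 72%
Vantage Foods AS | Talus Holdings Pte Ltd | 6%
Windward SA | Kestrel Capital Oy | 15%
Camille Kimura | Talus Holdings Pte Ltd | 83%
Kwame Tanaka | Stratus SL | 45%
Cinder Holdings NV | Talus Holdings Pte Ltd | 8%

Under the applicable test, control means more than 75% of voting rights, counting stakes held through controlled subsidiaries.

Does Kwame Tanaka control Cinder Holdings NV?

No

Kwame's largest direct stake is 72% in Meridian, which does not meet the threshold, so Kwame controls no company.
Neither Kwame nor any entity Kwame controls holds any voting interest in Cinder.
So Kwame does not control Cinder.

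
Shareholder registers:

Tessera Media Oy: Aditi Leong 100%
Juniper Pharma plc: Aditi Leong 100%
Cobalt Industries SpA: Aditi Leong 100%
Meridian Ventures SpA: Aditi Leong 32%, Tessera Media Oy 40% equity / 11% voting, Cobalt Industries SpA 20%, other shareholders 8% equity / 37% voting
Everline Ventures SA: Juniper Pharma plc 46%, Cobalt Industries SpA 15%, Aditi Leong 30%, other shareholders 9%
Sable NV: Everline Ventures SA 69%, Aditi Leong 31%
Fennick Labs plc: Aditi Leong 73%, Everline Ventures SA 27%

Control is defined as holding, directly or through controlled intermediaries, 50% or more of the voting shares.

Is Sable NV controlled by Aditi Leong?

Aditi holds 100% of Cobalt, so Aditi controls Cobalt.
Aditi holds 100% of Juniper, so Aditi controls Juniper.
Juniper and Cobalt and Aditi together hold 46% + 15% + 30% = 91% of Everline, so Aditi controls Everline.
Everline and Aditi together hold 69% + 31% = 100% of Sable, so Aditi controls Sable.

Yes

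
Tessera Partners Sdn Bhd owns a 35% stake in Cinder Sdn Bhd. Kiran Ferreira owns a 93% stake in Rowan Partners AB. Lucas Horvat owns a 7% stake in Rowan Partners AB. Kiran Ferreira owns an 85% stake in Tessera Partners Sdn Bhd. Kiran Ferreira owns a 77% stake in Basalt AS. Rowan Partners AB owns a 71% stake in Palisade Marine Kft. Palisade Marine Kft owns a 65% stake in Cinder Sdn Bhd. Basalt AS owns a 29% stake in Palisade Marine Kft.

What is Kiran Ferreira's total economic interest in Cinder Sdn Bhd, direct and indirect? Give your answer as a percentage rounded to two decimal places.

87.18%

Kiran reaches Cinder along 3 paths.
Via Tessera: 85% × 35% = 29.75%.
Via Basalt → Palisade: 77% × 29% × 65% = 14.5145%.
Via Rowan → Palisade: 93% × 71% × 65% = 42.9195%.
Total: 29.75% + 14.5145% + 42.9195% = 87.184%.
Rounded: 87.18%.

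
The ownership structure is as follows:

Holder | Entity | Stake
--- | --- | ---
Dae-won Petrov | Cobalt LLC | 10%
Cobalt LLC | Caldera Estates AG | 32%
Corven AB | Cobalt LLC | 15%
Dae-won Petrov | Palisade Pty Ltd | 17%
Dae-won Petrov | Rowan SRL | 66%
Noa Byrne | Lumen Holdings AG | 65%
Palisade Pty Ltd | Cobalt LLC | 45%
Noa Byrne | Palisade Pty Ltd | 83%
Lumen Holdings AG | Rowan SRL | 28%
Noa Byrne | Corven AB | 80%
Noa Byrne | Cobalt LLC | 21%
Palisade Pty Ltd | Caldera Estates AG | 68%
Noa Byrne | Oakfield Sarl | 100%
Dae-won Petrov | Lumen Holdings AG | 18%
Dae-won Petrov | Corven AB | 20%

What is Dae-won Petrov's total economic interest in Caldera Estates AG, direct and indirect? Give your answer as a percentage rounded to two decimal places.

Dae-won reaches Caldera along 4 paths.
Via Palisade: 17% × 68% = 11.56%.
Via Cobalt: 10% × 32% = 3.2%.
Via Palisade → Cobalt: 17% × 45% × 32% = 2.448%.
Via Corven → Cobalt: 20% × 15% × 32% = 0.96%.
Total: 11.56% + 3.2% + 2.448% + 0.96% = 18.168%.
Rounded: 18.17%.

18.17%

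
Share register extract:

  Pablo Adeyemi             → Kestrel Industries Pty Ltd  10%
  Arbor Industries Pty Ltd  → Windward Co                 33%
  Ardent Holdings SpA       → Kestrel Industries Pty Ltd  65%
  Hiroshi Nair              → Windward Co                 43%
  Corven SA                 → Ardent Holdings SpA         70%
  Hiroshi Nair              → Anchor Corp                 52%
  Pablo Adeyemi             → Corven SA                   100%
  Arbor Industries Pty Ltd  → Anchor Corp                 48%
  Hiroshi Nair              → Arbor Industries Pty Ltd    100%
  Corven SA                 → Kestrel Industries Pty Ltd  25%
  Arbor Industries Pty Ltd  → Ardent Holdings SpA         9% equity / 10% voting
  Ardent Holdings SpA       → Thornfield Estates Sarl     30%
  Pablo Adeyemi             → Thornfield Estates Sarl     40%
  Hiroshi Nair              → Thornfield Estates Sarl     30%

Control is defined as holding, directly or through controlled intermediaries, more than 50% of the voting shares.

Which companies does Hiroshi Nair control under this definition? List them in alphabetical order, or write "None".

Anchor Corp, Arbor Industries Pty Ltd, Windward Co

Hiroshi holds 100% of Arbor, so Hiroshi controls Arbor.
Hiroshi and Arbor together hold 52% + 48% = 100% of Anchor, so Hiroshi controls Anchor.
Hiroshi and Arbor together hold 43% + 33% = 76% of Windward, so Hiroshi controls Windward.
No other company's threshold is met.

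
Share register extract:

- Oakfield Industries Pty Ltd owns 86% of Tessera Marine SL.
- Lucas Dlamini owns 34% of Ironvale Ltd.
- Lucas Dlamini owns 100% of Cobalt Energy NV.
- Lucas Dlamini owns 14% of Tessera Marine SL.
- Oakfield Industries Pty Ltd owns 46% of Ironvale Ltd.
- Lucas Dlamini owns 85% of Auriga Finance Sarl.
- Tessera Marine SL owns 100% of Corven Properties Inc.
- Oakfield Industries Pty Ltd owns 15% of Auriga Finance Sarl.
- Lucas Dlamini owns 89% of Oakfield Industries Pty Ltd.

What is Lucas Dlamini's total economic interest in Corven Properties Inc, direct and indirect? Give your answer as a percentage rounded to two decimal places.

90.54%

Lucas reaches Corven along 2 paths.
Via Tessera: 14% × 100% = 14%.
Via Oakfield → Tessera: 89% × 86% × 100% = 76.54%.
Total: 14% + 76.54% = 90.54%.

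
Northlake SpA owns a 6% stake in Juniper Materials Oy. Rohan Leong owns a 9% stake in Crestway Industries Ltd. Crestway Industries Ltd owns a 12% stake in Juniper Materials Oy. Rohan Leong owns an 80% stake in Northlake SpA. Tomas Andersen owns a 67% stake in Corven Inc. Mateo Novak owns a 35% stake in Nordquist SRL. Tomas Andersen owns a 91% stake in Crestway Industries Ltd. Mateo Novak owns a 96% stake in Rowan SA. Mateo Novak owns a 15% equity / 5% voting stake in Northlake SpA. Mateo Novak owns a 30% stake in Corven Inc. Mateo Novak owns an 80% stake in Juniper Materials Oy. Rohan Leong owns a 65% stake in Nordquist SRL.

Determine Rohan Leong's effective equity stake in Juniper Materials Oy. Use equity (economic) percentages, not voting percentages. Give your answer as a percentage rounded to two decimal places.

5.88%

Rohan reaches Juniper along 2 paths.
Via Northlake: 80% × 6% = 4.8%.
Via Crestway: 9% × 12% = 1.08%.
Total: 4.8% + 1.08% = 5.88%.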